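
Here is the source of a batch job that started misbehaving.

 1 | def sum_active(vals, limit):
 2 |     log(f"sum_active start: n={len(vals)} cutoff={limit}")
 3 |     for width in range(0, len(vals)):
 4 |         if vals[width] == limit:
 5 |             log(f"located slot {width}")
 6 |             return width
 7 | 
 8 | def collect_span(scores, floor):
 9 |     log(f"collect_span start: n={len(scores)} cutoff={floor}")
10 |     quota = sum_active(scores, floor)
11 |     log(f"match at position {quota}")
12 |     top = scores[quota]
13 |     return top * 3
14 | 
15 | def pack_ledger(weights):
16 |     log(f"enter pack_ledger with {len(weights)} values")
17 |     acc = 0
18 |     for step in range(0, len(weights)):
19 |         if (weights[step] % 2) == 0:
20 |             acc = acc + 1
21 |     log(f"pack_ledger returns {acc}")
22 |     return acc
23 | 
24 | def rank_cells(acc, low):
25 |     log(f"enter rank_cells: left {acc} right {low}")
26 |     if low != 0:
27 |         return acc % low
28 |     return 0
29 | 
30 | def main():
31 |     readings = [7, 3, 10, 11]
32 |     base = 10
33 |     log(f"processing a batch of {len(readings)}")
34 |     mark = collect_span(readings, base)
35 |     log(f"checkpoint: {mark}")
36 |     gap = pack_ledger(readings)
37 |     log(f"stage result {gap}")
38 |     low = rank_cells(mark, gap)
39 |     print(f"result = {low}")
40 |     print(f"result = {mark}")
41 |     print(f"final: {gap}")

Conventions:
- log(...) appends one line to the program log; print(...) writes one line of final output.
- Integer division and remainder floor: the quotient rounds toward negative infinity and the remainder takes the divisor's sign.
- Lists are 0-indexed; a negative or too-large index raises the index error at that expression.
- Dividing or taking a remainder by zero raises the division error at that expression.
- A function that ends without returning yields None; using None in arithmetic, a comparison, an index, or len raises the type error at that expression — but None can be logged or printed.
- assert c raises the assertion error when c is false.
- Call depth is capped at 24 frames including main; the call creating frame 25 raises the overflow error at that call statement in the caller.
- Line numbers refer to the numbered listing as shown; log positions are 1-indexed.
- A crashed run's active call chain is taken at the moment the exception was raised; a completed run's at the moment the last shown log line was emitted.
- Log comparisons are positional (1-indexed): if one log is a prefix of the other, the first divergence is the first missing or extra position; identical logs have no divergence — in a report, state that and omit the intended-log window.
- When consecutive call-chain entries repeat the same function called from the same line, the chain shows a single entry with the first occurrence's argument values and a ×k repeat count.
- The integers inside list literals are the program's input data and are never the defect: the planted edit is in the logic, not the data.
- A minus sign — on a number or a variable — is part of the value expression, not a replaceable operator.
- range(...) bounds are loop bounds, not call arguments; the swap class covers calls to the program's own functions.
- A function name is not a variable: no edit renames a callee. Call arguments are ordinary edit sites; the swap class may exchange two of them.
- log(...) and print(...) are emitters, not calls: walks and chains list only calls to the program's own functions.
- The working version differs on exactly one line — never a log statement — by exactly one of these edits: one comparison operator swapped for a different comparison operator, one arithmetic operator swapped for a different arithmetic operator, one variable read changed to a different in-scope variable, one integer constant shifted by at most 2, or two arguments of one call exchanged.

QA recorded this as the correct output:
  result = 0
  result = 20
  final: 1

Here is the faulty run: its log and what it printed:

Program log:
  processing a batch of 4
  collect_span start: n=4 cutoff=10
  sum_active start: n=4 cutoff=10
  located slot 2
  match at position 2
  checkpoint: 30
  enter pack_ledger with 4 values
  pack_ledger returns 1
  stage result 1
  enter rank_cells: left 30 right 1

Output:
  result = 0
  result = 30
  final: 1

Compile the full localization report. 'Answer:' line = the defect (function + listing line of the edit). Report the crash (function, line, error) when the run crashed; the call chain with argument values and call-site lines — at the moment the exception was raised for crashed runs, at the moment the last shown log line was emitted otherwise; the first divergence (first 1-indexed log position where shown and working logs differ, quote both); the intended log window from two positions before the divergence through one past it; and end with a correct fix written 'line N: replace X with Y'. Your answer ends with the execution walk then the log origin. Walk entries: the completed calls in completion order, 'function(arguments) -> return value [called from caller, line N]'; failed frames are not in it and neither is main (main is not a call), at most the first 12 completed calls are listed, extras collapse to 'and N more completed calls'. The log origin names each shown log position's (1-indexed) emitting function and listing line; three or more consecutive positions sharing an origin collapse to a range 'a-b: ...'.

Answer: the defect is in collect_span at line 13.
Key fact: Position 6 is the first bad log line: 'checkpoint: 30' should read 'checkpoint: 20'.
Call chain: main -> rank_cells(30, 1) (called at line 38).
First divergence: at position 6 the run shows 'checkpoint: 30' where the working version logs 'checkpoint: 20'.
Intended log window:
  4: located slot 2
  5: match at position 2
  6: checkpoint: 20
  7: enter pack_ledger with 4 values
Execution walk:
  sum_active([7, 3, 10, 11], 10) -> 2  [called from collect_span, line 10]
  collect_span([7, 3, 10, 11], 10) -> 30  [called from main, line 34]
  pack_ledger([7, 3, 10, 11]) -> 1  [called from main, line 36]
  rank_cells(30, 1) -> 0  [called from main, line 38]
Log line origins:
  1: from main, line 33
  2: from collect_span, line 9
  3: from sum_active, line 2
  4: from sum_active, line 5
  5: from collect_span, line 11
  6: from main, line 35
  7: from pack_ledger, line 16
  8: from pack_ledger, line 21
  9: from main, line 37
  10: from rank_cells, line 25
A correct fix: line 13: replace `3` with `2`.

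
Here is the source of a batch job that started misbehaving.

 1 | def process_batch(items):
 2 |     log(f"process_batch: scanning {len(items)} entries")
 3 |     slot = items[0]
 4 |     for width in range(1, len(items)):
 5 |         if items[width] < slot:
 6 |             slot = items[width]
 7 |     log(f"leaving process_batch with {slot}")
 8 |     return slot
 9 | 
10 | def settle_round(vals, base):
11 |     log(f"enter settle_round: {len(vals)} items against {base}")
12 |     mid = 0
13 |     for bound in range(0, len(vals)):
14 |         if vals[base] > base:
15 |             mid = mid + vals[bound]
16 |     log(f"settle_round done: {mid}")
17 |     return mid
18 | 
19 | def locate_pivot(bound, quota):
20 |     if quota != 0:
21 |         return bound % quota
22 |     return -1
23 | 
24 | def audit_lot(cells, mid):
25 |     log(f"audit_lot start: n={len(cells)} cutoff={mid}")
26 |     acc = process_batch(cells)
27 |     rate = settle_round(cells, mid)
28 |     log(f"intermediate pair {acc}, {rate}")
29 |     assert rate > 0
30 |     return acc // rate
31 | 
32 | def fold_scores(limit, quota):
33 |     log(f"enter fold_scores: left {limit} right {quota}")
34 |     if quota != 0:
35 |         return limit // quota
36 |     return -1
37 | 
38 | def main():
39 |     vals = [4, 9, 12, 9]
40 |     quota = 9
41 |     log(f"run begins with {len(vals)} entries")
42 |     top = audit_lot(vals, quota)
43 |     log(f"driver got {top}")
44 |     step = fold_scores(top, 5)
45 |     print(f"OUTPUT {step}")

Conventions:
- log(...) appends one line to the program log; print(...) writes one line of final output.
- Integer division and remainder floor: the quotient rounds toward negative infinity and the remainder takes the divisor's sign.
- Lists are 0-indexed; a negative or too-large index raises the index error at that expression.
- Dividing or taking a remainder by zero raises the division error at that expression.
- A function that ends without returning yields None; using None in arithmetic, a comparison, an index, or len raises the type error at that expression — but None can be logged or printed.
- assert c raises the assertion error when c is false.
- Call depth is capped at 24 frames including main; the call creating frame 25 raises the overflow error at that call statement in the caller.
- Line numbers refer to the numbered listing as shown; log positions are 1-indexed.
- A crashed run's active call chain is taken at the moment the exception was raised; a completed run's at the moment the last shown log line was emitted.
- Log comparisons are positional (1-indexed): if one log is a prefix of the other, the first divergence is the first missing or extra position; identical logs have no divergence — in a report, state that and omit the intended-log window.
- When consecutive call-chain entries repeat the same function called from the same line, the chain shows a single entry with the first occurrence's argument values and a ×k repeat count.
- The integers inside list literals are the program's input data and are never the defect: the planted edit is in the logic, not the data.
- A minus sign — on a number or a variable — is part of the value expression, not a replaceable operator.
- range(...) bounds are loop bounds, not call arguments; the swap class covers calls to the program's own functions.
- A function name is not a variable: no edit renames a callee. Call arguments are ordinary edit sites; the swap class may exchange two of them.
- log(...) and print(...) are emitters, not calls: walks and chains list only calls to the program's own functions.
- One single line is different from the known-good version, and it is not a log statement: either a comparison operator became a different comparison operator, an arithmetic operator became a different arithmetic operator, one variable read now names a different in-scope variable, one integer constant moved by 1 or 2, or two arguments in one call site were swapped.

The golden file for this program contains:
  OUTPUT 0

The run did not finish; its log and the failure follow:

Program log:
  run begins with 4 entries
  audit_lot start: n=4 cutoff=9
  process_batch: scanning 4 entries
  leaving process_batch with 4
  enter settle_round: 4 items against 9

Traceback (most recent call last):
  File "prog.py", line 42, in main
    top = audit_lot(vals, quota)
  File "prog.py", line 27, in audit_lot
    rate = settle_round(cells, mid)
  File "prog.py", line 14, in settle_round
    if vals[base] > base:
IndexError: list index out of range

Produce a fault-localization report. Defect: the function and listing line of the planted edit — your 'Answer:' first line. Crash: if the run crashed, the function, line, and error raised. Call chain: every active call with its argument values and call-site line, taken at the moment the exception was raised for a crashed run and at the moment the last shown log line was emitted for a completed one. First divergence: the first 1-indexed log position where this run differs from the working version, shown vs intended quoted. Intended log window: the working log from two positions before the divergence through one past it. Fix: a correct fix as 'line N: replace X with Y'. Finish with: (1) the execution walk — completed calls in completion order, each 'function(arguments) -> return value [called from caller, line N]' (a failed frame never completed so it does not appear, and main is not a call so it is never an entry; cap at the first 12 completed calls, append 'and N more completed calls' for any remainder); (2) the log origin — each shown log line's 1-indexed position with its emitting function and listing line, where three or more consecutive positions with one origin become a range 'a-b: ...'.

Answer: the defect is in settle_round at line 14.
Key observation: The log ends early — 5 lines, where the working version next logs 'settle_round done: 12'.
Crash: settle_round, line 14, IndexError.
Call chain: main -> audit_lot([4, 9, 12, 9], 9) (called at line 42) -> settle_round([4, 9, 12, 9], 9) (called at line 27).
First divergence: position 6; the shown log stops at 5 lines while the working version next logs 'settle_round done: 12'.
Intended log window:
  4: leaving process_batch with 4
  5: enter settle_round: 4 items against 9
  6: settle_round done: 12
  7: intermediate pair 4, 12
Execution walk:
  process_batch([4, 9, 12, 9]) -> 4  [called from audit_lot, line 26]
Log line origins:
  1 — main, line 41
  2 — audit_lot, line 25
  3 — process_batch, line 2
  4 — process_batch, line 7
  5 — settle_round, line 11
A correct fix: line 14: replace `vals[base]` with `vals[bound]`.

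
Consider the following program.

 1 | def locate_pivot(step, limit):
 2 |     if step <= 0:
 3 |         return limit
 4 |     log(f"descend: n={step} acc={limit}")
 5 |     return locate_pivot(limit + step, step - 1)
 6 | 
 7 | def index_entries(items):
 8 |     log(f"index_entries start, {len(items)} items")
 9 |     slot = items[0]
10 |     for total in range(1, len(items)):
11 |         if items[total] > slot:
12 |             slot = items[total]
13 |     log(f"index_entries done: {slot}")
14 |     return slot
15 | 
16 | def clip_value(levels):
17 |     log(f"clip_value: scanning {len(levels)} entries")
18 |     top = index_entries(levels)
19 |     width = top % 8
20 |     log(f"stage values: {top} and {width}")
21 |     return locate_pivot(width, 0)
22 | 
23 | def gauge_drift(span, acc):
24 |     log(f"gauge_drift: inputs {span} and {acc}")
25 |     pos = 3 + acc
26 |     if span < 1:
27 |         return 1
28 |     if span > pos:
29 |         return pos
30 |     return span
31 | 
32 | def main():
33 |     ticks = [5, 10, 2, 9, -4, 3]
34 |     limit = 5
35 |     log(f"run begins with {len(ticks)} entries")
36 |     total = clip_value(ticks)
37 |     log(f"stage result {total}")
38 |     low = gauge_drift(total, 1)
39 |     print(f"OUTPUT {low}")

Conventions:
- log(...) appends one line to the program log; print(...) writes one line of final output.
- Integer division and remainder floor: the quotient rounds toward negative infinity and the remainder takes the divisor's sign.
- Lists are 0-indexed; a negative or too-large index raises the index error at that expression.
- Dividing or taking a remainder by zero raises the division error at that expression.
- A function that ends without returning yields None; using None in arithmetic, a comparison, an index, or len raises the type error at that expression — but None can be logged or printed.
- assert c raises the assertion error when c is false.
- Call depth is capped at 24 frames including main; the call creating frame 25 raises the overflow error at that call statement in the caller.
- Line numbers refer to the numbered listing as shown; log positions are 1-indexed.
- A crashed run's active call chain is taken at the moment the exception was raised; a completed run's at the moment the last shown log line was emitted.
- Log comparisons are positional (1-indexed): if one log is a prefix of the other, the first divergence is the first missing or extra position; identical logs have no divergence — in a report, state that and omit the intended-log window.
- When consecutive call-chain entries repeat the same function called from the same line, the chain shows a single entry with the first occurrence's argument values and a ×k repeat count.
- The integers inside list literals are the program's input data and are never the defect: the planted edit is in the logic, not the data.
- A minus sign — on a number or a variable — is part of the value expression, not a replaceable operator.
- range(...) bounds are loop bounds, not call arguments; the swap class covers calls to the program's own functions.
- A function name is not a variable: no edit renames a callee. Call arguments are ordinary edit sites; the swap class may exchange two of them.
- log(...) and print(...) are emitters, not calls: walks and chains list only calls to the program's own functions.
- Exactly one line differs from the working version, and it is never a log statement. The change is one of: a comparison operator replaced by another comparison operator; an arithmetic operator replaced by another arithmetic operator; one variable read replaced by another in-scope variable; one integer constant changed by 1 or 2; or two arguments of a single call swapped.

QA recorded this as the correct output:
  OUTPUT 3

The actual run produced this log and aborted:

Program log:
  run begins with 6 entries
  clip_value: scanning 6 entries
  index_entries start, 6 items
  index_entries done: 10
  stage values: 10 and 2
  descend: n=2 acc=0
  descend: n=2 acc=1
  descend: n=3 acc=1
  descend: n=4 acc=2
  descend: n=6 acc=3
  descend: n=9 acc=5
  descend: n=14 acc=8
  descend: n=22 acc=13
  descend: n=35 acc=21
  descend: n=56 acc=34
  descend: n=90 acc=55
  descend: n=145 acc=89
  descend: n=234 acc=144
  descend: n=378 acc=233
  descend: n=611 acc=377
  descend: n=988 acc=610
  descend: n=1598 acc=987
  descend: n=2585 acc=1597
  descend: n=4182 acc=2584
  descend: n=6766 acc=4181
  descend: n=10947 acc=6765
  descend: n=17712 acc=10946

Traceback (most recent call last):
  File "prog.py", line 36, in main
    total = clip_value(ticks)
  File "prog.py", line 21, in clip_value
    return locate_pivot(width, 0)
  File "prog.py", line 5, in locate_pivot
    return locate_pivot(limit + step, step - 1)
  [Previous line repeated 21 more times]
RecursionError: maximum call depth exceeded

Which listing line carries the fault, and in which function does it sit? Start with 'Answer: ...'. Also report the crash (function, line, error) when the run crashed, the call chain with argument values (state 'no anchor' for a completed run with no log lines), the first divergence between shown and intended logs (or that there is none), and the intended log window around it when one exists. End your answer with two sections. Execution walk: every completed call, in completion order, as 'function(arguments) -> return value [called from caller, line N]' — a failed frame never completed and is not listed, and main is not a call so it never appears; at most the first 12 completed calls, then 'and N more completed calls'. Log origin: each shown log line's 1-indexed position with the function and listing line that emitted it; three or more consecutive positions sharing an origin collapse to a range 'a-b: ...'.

Answer: the defect is in locate_pivot at line 5.
Key observation: The log first diverges at position 7: the faulty run prints 'descend: n=2 acc=1' where the working version prints 'descend: n=1 acc=2'.
Crash: locate_pivot, line 5, RecursionError.
Call chain: main -> clip_value([5, 10, 2, 9, -4, 3]) (called at line 36) -> locate_pivot(2, 0) (called at line 21) -> locate_pivot(2, 1) (called at line 5) ×21.
First divergence: position 7 — the shown line 'descend: n=2 acc=1' should read 'descend: n=1 acc=2'.
Intended log window:
  5: stage values: 10 and 2
  6: descend: n=2 acc=0
  7: descend: n=1 acc=2
  8: stage result 3
Execution walk:
  index_entries([5, 10, 2, 9, -4, 3]) -> 10  [called from clip_value, line 18]
Log origins:
  1 — main, line 35
  2 — clip_value, line 17
  3 — index_entries, line 8
  4 — index_entries, line 13
  5 — clip_value, line 20
  6-27 — locate_pivot, line 4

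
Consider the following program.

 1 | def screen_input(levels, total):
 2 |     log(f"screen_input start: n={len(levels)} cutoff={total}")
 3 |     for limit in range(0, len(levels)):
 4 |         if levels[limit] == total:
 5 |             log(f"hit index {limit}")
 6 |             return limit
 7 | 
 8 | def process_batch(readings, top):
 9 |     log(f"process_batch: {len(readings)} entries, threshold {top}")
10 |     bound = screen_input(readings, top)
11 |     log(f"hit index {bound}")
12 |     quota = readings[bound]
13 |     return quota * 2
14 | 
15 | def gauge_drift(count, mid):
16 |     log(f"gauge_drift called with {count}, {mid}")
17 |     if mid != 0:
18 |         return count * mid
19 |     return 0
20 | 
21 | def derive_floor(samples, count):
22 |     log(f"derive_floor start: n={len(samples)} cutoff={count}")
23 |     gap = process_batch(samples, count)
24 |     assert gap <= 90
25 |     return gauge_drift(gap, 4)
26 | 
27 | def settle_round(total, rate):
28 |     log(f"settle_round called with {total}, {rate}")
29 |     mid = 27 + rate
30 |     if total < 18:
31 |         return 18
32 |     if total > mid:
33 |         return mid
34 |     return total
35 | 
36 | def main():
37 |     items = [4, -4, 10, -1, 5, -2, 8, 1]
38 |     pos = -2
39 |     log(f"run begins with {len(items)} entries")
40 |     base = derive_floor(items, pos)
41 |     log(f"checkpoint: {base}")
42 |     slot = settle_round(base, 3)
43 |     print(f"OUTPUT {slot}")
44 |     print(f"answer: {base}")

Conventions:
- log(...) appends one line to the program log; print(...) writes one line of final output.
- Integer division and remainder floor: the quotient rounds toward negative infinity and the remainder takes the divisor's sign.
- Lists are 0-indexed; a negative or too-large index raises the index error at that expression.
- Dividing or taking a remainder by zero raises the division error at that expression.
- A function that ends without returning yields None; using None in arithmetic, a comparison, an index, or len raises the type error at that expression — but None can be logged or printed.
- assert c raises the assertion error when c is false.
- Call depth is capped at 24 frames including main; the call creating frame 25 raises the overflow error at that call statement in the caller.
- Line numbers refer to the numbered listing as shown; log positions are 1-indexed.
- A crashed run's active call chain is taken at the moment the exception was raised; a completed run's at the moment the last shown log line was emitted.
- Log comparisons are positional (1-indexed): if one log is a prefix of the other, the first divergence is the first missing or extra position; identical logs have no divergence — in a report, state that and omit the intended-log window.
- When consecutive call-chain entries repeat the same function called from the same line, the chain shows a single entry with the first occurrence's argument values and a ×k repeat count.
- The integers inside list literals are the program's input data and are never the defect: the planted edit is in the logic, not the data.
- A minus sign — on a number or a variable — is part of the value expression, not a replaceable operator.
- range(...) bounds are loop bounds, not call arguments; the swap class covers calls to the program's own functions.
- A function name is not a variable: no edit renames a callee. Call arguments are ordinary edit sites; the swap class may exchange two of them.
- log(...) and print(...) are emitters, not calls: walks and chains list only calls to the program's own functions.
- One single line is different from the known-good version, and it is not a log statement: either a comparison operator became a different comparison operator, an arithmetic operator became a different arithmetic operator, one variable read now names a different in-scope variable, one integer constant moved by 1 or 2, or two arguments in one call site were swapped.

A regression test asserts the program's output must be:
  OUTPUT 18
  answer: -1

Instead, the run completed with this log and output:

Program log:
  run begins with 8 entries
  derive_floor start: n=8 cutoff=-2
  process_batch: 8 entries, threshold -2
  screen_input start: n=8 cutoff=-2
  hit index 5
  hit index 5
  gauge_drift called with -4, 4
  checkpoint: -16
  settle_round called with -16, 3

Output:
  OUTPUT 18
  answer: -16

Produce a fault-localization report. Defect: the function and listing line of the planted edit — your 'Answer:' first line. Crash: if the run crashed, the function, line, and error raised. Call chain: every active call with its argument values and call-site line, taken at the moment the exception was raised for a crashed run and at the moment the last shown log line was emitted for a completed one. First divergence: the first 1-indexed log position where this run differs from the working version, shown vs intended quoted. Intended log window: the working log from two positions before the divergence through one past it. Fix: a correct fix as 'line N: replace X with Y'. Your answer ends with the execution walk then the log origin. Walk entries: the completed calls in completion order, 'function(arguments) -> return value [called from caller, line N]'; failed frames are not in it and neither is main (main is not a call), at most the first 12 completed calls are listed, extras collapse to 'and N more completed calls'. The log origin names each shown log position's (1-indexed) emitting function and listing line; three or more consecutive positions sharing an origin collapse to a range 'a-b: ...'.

Answer: the defect is in gauge_drift at line 18.
The tell: Log line 8 is where behavior first shows: 'checkpoint: -16' appears instead of 'checkpoint: -1'.
Call chain: main -> settle_round(-16, 3) (called at line 42).
First divergence: position 8 — the shown line 'checkpoint: -16' should read 'checkpoint: -1'.
Intended log window:
  6: hit index 5
  7: gauge_drift called with -4, 4
  8: checkpoint: -1
  9: settle_round called with -1, 3
Execution walk:
  screen_input([4, -4, 10, -1, 5, -2, 8, 1], -2) -> 5  [called from process_batch, line 10]
  process_batch([4, -4, 10, -1, 5, -2, 8, 1], -2) -> -4  [called from derive_floor, line 23]
  gauge_drift(-4, 4) -> -16  [called from derive_floor, line 25]
  derive_floor([4, -4, 10, -1, 5, -2, 8, 1], -2) -> -16  [called from main, line 40]
  settle_round(-16, 3) -> 18  [called from main, line 42]
Origin of each log line:
  1: emitted by main (line 39)
  2: emitted by derive_floor (line 22)
  3: emitted by process_batch (line 9)
  4: emitted by screen_input (line 2)
  5: emitted by screen_input (line 5)
  6: emitted by process_batch (line 11)
  7: emitted by gauge_drift (line 16)
  8: emitted by main (line 41)
  9: emitted by settle_round (line 28)
A correct fix: line 18: replace `*` with `//`.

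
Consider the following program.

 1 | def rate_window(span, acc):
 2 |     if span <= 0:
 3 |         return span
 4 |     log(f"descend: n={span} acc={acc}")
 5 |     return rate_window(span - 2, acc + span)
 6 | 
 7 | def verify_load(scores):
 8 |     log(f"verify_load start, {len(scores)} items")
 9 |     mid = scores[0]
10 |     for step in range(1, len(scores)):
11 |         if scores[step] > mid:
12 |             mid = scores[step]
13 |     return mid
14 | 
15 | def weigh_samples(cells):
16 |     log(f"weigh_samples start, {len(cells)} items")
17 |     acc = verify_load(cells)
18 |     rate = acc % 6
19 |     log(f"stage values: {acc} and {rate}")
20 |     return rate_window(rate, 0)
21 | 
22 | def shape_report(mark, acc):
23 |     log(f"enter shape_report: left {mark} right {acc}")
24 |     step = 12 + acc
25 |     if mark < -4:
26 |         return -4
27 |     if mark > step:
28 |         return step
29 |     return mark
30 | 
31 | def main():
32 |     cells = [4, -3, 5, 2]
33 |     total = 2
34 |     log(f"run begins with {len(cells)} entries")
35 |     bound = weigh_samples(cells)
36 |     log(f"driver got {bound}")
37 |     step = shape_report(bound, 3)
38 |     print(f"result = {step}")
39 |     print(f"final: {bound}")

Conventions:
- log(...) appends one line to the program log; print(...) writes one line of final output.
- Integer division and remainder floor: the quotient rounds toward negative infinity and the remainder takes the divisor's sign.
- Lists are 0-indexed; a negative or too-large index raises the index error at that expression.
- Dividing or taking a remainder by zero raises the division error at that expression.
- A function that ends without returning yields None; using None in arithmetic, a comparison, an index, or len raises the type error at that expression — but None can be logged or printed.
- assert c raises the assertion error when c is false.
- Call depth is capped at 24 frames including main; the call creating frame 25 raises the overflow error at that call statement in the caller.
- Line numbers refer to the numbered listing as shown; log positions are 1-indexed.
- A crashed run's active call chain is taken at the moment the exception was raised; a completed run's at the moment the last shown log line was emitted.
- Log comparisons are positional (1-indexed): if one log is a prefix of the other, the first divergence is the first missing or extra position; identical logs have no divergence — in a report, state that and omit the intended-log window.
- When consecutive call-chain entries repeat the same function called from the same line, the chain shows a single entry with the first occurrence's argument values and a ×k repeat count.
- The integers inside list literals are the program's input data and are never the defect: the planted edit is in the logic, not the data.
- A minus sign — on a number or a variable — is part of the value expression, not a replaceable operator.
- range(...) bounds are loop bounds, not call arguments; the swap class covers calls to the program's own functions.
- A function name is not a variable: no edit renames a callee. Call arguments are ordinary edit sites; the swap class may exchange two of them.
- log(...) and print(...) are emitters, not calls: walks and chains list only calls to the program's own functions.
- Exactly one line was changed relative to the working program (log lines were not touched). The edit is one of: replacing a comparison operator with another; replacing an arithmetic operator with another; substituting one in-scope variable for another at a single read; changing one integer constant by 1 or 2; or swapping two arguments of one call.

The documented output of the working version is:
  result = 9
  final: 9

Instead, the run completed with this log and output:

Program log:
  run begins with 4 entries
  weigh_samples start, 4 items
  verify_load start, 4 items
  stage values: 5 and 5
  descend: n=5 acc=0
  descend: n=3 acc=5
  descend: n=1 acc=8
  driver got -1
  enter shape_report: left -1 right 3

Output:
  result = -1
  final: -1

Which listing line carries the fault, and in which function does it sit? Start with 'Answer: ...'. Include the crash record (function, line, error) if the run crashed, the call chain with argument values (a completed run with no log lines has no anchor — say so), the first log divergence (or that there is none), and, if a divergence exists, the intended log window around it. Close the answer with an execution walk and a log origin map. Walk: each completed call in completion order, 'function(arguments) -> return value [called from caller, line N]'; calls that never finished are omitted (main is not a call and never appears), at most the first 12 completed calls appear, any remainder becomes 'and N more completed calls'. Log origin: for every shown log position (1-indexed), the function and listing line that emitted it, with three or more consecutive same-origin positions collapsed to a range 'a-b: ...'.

Answer: the defect is in rate_window at line 3.
Key fact: Everything matches until log position 8, which reads 'driver got -1' in place of 'driver got 9'.
Call chain: main -> shape_report(-1, 3) (called at line 37).
First divergence: position 8 — the shown line 'driver got -1' should read 'driver got 9'.
Intended log window:
  6: descend: n=3 acc=5
  7: descend: n=1 acc=8
  8: driver got 9
  9: enter shape_report: left 9 right 3
Execution walk:
  verify_load([4, -3, 5, 2]) -> 5  [called from weigh_samples, line 17]
  rate_window(-1, 9) -> -1  [called from rate_window, line 5]
  rate_window(1, 8) -> -1  [called from rate_window, line 5]
  rate_window(3, 5) -> -1  [called from rate_window, line 5]
  rate_window(5, 0) -> -1  [called from weigh_samples, line 20]
  weigh_samples([4, -3, 5, 2]) -> -1  [called from main, line 35]
  shape_report(-1, 3) -> -1  [called from main, line 37]
Log line origins:
  1 — main, line 34
  2 — weigh_samples, line 16
  3 — verify_load, line 8
  4 — weigh_samples, line 19
  5-7 — rate_window, line 4
  8 — main, line 36
  9 — shape_report, line 23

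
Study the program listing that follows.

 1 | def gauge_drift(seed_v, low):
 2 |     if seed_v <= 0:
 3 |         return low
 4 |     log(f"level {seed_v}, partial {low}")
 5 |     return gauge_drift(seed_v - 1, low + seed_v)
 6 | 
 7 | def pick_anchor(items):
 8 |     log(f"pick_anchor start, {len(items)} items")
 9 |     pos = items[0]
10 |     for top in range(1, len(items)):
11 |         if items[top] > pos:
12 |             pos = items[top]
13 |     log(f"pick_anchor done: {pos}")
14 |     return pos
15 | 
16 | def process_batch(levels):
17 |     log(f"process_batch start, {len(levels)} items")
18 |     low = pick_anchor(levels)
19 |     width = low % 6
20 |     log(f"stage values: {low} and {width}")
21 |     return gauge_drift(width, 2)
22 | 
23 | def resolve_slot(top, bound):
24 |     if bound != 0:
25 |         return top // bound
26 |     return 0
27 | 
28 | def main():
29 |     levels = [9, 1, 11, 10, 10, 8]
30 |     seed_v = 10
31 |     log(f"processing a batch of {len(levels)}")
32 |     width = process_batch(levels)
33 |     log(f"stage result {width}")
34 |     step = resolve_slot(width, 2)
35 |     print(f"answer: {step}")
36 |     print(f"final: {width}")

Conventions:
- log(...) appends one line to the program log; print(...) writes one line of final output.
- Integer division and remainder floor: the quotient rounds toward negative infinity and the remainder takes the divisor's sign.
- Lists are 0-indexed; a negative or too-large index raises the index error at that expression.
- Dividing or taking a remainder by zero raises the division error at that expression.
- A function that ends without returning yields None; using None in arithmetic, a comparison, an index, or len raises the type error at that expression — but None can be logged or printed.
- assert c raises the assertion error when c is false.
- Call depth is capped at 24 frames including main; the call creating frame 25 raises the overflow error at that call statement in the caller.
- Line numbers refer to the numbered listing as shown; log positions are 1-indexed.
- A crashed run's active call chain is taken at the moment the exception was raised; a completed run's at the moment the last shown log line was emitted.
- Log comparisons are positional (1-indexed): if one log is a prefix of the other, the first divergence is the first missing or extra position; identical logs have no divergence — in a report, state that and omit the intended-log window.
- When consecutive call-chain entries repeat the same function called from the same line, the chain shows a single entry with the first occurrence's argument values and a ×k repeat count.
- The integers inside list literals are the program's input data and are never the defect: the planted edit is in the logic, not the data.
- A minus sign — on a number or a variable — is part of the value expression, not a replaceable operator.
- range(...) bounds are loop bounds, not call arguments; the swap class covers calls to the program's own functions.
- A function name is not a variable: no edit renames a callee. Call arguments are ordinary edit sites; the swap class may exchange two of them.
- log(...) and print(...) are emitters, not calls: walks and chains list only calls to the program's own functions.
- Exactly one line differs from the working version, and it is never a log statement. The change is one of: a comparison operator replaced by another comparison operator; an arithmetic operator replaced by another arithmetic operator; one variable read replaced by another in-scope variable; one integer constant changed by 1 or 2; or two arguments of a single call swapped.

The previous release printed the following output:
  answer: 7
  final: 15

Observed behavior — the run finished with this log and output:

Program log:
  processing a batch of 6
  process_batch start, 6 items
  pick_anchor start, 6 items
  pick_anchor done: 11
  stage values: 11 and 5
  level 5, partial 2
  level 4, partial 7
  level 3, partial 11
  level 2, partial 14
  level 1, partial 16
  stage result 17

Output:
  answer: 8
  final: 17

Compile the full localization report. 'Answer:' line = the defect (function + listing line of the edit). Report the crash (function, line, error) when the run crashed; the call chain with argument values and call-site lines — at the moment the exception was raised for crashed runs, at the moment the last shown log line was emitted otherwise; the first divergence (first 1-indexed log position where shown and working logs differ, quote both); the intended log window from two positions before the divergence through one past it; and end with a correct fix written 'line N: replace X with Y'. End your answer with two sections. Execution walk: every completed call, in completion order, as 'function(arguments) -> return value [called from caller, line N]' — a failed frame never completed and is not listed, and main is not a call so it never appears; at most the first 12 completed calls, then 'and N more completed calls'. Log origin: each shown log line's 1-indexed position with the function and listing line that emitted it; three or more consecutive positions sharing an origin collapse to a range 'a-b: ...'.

Answer: the defect is in process_batch at line 21.
Key fact: At log position 6 the runs split — shown 'level 5, partial 2', but the working version logs 'level 5, partial 0'.
Call chain: main.
First divergence: at position 6 the run shows 'level 5, partial 2' where the working version logs 'level 5, partial 0'.
Intended log window:
  4: pick_anchor done: 11
  5: stage values: 11 and 5
  6: level 5, partial 0
  7: level 4, partial 5
Execution walk:
  pick_anchor([9, 1, 11, 10, 10, 8]) -> 11  [called from process_batch, line 18]
  gauge_drift(0, 17) -> 17  [called from gauge_drift, line 5]
  gauge_drift(1, 16) -> 17  [called from gauge_drift, line 5]
  gauge_drift(2, 14) -> 17  [called from gauge_drift, line 5]
  gauge_drift(3, 11) -> 17  [called from gauge_drift, line 5]
  gauge_drift(4, 7) -> 17  [called from gauge_drift, line 5]
  gauge_drift(5, 2) -> 17  [called from process_batch, line 21]
  process_batch([9, 1, 11, 10, 10, 8]) -> 17  [called from main, line 32]
  resolve_slot(17, 2) -> 8  [called from main, line 34]
Log origin:
  1: logged in main at line 31
  2: logged in process_batch at line 17
  3: logged in pick_anchor at line 8
  4: logged in pick_anchor at line 13
  5: logged in process_batch at line 20
  6-10: logged in gauge_drift at line 4
  11: logged in main at line 33
A correct fix: line 21: replace `2` with `0`.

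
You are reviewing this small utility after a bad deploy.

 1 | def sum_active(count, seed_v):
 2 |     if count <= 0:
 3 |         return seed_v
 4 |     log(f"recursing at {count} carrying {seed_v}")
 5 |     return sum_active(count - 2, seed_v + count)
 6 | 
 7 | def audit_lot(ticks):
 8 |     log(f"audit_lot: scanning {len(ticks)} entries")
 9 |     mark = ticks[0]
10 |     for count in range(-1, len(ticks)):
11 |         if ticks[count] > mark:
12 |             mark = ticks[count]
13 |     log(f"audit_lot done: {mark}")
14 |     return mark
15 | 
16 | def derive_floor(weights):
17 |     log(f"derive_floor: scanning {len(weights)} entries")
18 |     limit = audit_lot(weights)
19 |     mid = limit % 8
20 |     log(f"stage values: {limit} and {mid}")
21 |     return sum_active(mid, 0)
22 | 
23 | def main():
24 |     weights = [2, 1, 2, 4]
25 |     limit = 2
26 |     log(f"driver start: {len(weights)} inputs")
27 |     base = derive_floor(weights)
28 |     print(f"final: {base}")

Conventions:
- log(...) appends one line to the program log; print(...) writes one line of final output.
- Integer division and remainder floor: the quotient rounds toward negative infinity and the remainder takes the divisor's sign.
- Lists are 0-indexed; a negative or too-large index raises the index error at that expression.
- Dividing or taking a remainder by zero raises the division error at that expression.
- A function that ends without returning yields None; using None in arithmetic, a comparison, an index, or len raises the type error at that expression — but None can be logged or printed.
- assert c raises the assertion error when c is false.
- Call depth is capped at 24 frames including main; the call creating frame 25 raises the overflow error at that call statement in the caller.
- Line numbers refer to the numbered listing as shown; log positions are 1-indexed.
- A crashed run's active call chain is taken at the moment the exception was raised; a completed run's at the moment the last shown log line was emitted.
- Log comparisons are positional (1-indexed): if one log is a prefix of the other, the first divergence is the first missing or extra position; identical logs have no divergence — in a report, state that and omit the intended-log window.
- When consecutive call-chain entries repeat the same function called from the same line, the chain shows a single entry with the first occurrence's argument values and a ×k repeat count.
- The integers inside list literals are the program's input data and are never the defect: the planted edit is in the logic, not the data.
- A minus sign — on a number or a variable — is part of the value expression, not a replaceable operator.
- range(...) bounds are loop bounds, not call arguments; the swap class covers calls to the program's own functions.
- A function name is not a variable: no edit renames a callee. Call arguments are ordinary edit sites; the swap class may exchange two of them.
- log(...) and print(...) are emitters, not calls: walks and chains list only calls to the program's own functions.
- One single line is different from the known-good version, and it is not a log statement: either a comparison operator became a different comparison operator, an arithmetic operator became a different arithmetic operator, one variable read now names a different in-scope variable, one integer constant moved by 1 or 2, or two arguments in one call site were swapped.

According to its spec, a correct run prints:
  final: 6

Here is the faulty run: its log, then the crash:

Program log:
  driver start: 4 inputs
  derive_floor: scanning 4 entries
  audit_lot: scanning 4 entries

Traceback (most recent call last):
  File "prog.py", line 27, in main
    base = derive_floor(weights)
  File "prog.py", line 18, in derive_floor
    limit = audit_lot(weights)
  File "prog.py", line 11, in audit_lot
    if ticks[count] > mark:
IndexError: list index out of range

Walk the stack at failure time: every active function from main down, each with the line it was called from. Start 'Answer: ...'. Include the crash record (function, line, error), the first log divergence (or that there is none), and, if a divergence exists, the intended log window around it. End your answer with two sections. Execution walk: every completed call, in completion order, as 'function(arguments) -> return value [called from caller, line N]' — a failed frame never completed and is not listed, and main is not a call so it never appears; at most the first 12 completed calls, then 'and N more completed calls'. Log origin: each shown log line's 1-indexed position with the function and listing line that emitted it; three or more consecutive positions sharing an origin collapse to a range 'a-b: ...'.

Answer: main -> derive_floor (called at line 27) -> audit_lot (called at line 18).
The tell: Only 3 log lines were emitted before the run died; the intended continuation was 'audit_lot done: 4'.
Crash: audit_lot, line 11, IndexError.
First divergence: position 4 — after 3 matching lines the faulty run goes silent; intended next line 'audit_lot done: 4'.
Intended log window:
  2: derive_floor: scanning 4 entries
  3: audit_lot: scanning 4 entries
  4: audit_lot done: 4
  5: stage values: 4 and 4
Execution walk:
  (no call completed)
Origin of each log line:
  1: logged in main at line 26
  2: logged in derive_floor at line 17
  3: logged in audit_lot at line 8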